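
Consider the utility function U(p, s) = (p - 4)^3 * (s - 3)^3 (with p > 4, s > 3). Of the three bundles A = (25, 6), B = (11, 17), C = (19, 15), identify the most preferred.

Evaluate utility at each bundle:
U(A) = 250047.
U(B) = 941192.
U(C) = 5832000.
Highest utility is C, so C ≻ B ≻ A.

Bundle C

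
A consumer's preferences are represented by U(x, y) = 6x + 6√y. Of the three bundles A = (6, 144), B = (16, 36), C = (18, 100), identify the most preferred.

Evaluate utility at each bundle:
U(A) = 108.000.
U(B) = 132.000.
U(C) = 168.000.
Highest utility is C, so C ≻ B ≻ A.

Bundle C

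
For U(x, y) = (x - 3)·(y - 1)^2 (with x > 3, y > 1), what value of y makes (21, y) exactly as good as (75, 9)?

U(75, 9) = 4608.
Set U(21, y) = 4608 and solve.
With x = 21: (21 − 3) = 18, so (y − 1)^2 = 4608/18 = 256.
Taking the square root (with y > 1): y − 1 = 16, so y = 17.
Check: U(21, 17) = 4608.

y = 17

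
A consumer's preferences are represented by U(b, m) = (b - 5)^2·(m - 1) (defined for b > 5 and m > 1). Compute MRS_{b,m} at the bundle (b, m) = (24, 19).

MU_b = 2·(b−5)·(m−1), MU_m = (b−5)^2.
MRS = (2/1)·(m−1)/(b−5).
At (24, 19): MRS = 36/19.
That is, one extra unit of b is worth 36/19 units of m at the margin.

MRS = 36/19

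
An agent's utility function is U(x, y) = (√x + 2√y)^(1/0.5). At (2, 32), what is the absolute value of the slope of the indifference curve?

MRS = 2

For CES with ρ = 0.5, MRS = (1/2)·√(y/x).
At (2, 32): MRS = 2.
That is, one extra unit of x is worth 2 units of y at the margin.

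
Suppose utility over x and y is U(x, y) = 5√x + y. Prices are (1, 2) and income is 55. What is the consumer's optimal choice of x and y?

x* = 25, y* = 15

MU_x = 5/(2√x), MU_y = 1.
MRS = 5/(2√x) ÷ 1.
Tangency: set MRS = p_x/p_y = 1/2 = 0.5.
MRS depends only on x: 2.5/√x = 0.5 ⇒ √x = 2.5/0.5 = 5 ⇒ x* = 25.
From the budget, 2·y = 55 − 1·25 = 30, so y* = 15.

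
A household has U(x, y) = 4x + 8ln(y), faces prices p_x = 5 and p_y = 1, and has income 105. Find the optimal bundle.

MU_x = 4, MU_y = 8/y.
MRS = 4 ÷ (8/y).
Tangency: set MRS = p_x/p_y = 5/1 = 5.
MRS depends only on y: 0.5·y = 5 ⇒ y* = 5/0.5 = 10.
From the budget, 5·x = 105 − 1·10 = 95, so x* = 19.

x* = 19, y* = 10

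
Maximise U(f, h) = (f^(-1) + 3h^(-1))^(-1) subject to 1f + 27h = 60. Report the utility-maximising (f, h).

f* = 6, h* = 2

For CES with ρ = -1, MRS = (1/3)·(h/f)^2.
Tangency: set MRS = p_f/p_h = 1/27.
So (h/f)^2 = 1/9; taking the square root, h/f = 1/3, i.e. h = (1/3)·f.
Substitute into the budget 1·f + 27·h = 60: 10·f = 60, so f* = 6 and h* = (1/3)·6 = 2.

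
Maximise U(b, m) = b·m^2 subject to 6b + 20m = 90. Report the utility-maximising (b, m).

MU_b = m^2 and MU_m = 2·b·m.
MRS = MU_b/MU_m = (1/2)·m/b.
Tangency: set MRS = p_b/p_m = 6/20 = 0.3.
So (1/2)·m/b = 0.3, i.e. m = 0.6·b.
Substitute into the budget 6·b + 20·m = 90: 18·b = 90, so b* = 5.
Then m* = 0.6·5 = 3.

b* = 5, m* = 3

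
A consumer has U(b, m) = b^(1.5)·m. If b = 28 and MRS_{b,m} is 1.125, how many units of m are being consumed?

m = 21

MU_b = 1.5·√b·m and MU_m = b^(1.5).
MRS = MU_b/MU_m = (1.5)·m/b.
Substitute b = 28: MRS = m/(56/3). Setting m/(56/3) = 1.125 gives m = 1.125·(56/3) = 21.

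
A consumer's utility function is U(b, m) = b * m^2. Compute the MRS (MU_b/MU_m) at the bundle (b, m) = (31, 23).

MU_b = m^2 and MU_m = 2·b·m.
MRS = MU_b/MU_m = (1/2)·m/b.
At (31, 23): MRS = 23/62.
So at (31, 23) the consumer would give up 23/62 units of m for one more unit of b.

MRS = 23/62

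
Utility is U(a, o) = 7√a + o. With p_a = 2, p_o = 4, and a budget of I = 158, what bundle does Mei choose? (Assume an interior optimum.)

MU_a = 7/(2√a), MU_o = 1.
MRS = 7/(2√a) ÷ 1.
Tangency: set MRS = p_a/p_o = 2/4 = 0.5.
MRS depends only on a: 3.5/√a = 0.5 ⇒ √a = 3.5/0.5 = 7 ⇒ a* = 49.
From the budget, 4·o = 158 − 2·49 = 60, so o* = 15.

a* = 49, o* = 15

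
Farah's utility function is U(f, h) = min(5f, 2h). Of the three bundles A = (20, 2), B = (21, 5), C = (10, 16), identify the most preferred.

Bundle C

Evaluate utility at each bundle:
U(A) = 4.
U(B) = 10.
U(C) = 32.
Highest utility is C, so C ≻ B ≻ A.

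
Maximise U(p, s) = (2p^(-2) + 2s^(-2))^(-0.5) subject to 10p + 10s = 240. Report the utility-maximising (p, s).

For CES with ρ = -2, MRS = (s/p)^3.
Tangency: set MRS = p_p/p_s = 10/10 = 1.
So (s/p)^3 = 1; taking the cube root, s/p = 1, i.e. s = p.
Substitute into the budget 10·p + 10·s = 240: 20·p = 240, so p* = 12 and s* = 12.

p* = 12, s* = 12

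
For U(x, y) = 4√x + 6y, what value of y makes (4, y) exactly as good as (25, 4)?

U(25, 4) = 44.
Set U(4, y) = 44 and solve.
With x = 4: √4 = 2, so 6y = 44 − 4·2 = 36 and y = 6.
Check: U(4, 6) = 44.

y = 6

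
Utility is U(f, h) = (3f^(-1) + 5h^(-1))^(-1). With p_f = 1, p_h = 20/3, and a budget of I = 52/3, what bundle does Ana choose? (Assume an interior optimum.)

f* = 4, h* = 2

For CES with ρ = -1, MRS = (3/5)·(h/f)^2.
Tangency: set MRS = p_f/p_h = 1/(20/3) = 0.15.
So (h/f)^2 = 0.25; taking the square root, h/f = 0.5, i.e. h = 0.5·f.
Substitute into the budget 1·f + (20/3)·h = 52/3: (13/3)·f = 52/3, so f* = 4 and h* = 0.5·4 = 2.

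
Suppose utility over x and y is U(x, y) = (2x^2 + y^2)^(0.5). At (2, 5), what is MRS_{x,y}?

For CES with ρ = 2, MRS = (2/1)·(y/x)^(-1).
At (2, 5): MRS = 0.8.
The indifference curve has slope −0.8 at this bundle.

MRS = 0.8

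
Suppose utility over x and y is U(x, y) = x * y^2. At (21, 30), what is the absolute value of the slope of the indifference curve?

MU_x = y^2 and MU_y = 2·x·y.
MRS = MU_x/MU_y = (1/2)·y/x.
At (21, 30): MRS = 5/7.
So at (21, 30) the consumer would give up 5/7 units of y for one more unit of x.

MRS = 5/7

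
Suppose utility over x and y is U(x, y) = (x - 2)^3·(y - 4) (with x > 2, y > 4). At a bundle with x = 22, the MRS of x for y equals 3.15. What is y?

MU_x = 3·(x−2)^2·(y−4), MU_y = (x−2)^3.
MRS = (3/1)·(y−4)/(x−2).
Substitute x = 22: MRS = (y − 4)/(20/3). Setting this equal to 3.15 gives y − 4 = 3.15·(20/3) = 21, so y = 25.

y = 25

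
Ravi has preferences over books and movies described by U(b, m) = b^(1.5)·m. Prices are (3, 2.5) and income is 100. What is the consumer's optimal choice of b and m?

b* = 20, m* = 16

MU_b = 1.5·√b·m and MU_m = b^(1.5).
MRS = MU_b/MU_m = (1.5)·m/b.
Tangency: set MRS = p_b/p_m = 3/2.5 = 1.2.
So (1.5)·m/b = 1.2, i.e. m = 0.8·b.
Substitute into the budget 3·b + 2.5·m = 100: 5·b = 100, so b* = 20.
Then m* = 0.8·20 = 16.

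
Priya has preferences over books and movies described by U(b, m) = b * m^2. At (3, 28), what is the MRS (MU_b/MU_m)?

MU_b = m^2 and MU_m = 2·b·m.
MRS = MU_b/MU_m = (1/2)·m/b.
At (3, 28): MRS = 14/3.
That is, one extra unit of b is worth 14/3 units of m at the margin.

MRS = 14/3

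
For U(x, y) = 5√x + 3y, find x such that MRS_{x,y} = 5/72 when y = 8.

MU_x = 5/(2√x), MU_y = 3.
MRS = 5/(2√x) ÷ 3.
MRS depends only on x: (5/6)/√x = 5/72 ⇒ √x = (5/6)/(5/72) = 12 ⇒ x = 144.

x = 144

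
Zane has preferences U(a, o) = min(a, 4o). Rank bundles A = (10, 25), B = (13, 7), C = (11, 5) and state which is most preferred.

Evaluate utility at each bundle:
U(A) = 10.
U(B) = 13.
U(C) = 11.
Highest utility is B, so B ≻ C ≻ A.

Bundle B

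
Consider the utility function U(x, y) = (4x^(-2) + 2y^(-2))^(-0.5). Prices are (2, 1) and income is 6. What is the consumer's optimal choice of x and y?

x* = 2, y* = 2

For CES with ρ = -2, MRS = (4/2)·(y/x)^3.
Tangency: set MRS = p_x/p_y = 2/1 = 2.
So (y/x)^3 = 1; taking the cube root, y/x = 1, i.e. y = x.
Substitute into the budget 2·x + 1·y = 6: 3·x = 6, so x* = 2 and y* = 2.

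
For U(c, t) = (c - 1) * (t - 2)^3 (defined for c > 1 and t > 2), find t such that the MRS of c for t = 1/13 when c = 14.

MU_c = (t−2)^3, MU_t = 3·(c−1)·(t−2)^2.
MRS = (1/3)·(t−2)/(c−1).
Substitute c = 14: MRS = (t − 2)/39. Setting this equal to 1/13 gives t − 2 = (1/13)·39 = 3, so t = 5.

t = 5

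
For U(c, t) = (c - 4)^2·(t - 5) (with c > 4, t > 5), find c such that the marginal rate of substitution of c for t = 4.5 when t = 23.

c = 12

MU_c = 2·(c−4)·(t−5), MU_t = (c−4)^2.
MRS = (2/1)·(t−5)/(c−4).
Substitute t = 23: MRS = 36/(c − 4). Setting this equal to 4.5 gives c − 4 = 36/4.5 = 8, so c = 12.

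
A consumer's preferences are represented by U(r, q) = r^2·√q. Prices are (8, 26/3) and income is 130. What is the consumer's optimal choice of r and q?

MU_r = 2·r·√q and MU_q = 0.5·r^2·q^(-0.5).
MRS = MU_r/MU_q = (4)·q/r.
Tangency: set MRS = p_r/p_q = 8/(26/3) = 12/13.
So (4)·q/r = 12/13, i.e. q = (3/13)·r.
Substitute into the budget 8·r + (26/3)·q = 130: 10·r = 130, so r* = 13.
Then q* = (3/13)·13 = 3.

r* = 13, q* = 3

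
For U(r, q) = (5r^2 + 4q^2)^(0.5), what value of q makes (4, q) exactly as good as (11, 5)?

U depends on (r, q) only through S = 5r^2 + 4q^2, so equal utility means equal S. At (11, 5): S = 705.
With r = 4: 5·4^2 = 80, so 4q^2 = 705 − 80 = 625, i.e. q^2 = 156.25.
Hence q = √156.25 = 12.5.
Check: U(4, 12.5) = 26.5518.

q = 12.5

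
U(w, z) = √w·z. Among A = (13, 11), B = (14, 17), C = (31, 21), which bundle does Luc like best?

Evaluate utility at each bundle:
U(A) = 39.661.
U(B) = 63.608.
U(C) = 116.923.
Highest utility is C, so C ≻ B ≻ A.

Bundle C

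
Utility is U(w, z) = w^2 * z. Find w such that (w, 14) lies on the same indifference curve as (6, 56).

w = 12

U(6, 56) = 2016.
Set U(w, 14) = 2016 and solve.
With z = 14: w^2 = 2016/14 = 144; taking the square root, w = 12.
Check: U(12, 14) = 2016.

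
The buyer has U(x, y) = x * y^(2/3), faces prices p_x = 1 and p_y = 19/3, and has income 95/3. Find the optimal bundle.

MU_x = y^(2/3) and MU_y = 2/3·x·y^(-1/3).
MRS = MU_x/MU_y = (1.5)·y/x.
Tangency: set MRS = p_x/p_y = 1/(19/3) = 3/19.
So (1.5)·y/x = 3/19, i.e. y = (2/19)·x.
Substitute into the budget 1·x + (19/3)·y = 95/3: (5/3)·x = 95/3, so x* = 19.
Then y* = (2/19)·19 = 2.

x* = 19, y* = 2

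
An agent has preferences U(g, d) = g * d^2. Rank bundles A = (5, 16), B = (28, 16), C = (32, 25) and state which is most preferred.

Bundle C

Evaluate utility at each bundle:
U(A) = 1280.
U(B) = 7168.
U(C) = 20000.
Highest utility is C, so C ≻ B ≻ A.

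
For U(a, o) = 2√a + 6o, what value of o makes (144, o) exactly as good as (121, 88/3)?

U(121, 88/3) = 198.
Set U(144, o) = 198 and solve.
With a = 144: √144 = 12, so 6o = 198 − 2·12 = 174 and o = 29.
Check: U(144, 29) = 198.

o = 29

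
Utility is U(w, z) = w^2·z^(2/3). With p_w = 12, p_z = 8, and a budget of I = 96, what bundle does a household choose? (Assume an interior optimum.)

w* = 6, z* = 3

MU_w = 2·w·z^(2/3) and MU_z = 2/3·w^2·z^(-1/3).
MRS = MU_w/MU_z = (3)·z/w.
Tangency: set MRS = p_w/p_z = 12/8 = 1.5.
So (3)·z/w = 1.5, i.e. z = 0.5·w.
Substitute into the budget 12·w + 8·z = 96: 16·w = 96, so w* = 6.
Then z* = 0.5·6 = 3.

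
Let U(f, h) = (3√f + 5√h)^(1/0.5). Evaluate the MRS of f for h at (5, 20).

MRS = 1.2

For CES with ρ = 0.5, MRS = (3/5)·√(h/f).
At (5, 20): MRS = 1.2.
The indifference curve has slope −1.2 at this bundle.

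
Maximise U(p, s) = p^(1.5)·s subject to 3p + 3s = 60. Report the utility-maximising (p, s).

MU_p = 1.5·√p·s and MU_s = p^(1.5).
MRS = MU_p/MU_s = (1.5)·s/p.
Tangency: set MRS = p_p/p_s = 3/3 = 1.
So (1.5)·s/p = 1, i.e. s = (2/3)·p.
Substitute into the budget 3·p + 3·s = 60: 5·p = 60, so p* = 12.
Then s* = (2/3)·12 = 8.

p* = 12, s* = 8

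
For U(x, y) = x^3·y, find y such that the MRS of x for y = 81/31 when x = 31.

MU_x = 3·x^2·y and MU_y = x^3.
MRS = MU_x/MU_y = (3/1)·y/x.
Substitute x = 31: MRS = y/(31/3). Setting y/(31/3) = 81/31 gives y = (81/31)·(31/3) = 27.

y = 27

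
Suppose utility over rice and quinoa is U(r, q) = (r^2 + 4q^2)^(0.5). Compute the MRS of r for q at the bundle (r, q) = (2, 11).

MRS = 1/22

For CES with ρ = 2, MRS = (1/4)·(q/r)^(-1).
At (2, 11): MRS = 1/22.
That is, one extra unit of r is worth 1/22 units of q at the margin.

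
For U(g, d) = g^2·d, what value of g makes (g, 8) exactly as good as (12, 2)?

g = 6

U(12, 2) = 288.
Set U(g, 8) = 288 and solve.
With d = 8: g^2 = 288/8 = 36; taking the square root, g = 6.
Check: U(6, 8) = 288.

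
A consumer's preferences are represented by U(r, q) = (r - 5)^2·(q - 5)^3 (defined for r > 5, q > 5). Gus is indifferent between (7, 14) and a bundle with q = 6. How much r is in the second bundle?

r = 59

U(7, 14) = 2916.
Set U(r, 6) = 2916 and solve.
With q = 6: (6 − 5)^3 = 1, so (r − 5)^2 = 2916/1 = 2916.
Taking the square root (with r > 5): r − 5 = 54, so r = 59.
Check: U(59, 6) = 2916.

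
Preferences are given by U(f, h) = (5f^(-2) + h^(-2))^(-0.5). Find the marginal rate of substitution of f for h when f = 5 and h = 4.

MRS = 64/25

For CES with ρ = -2, MRS = (5/1)·(h/f)^3.
At (5, 4): MRS = 64/25.
The indifference curve has slope −64/25 at this bundle.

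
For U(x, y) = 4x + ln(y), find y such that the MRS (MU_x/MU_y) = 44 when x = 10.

y = 11

MU_x = 4, MU_y = 1/y.
MRS = 4 ÷ (1/y).
MRS depends only on y: 4·y = 44 ⇒ y = 44/4 = 11.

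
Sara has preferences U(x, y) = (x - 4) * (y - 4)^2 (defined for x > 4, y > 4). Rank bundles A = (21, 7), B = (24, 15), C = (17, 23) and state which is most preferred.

Bundle C

Evaluate utility at each bundle:
U(A) = 153.
U(B) = 2420.
U(C) = 4693.
Highest utility is C, so C ≻ B ≻ A.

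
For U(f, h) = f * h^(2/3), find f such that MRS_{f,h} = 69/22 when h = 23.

MU_f = h^(2/3) and MU_h = 2/3·f·h^(-1/3).
MRS = MU_f/MU_h = (1.5)·h/f.
Substitute h = 23: MRS = 34.5/f. Setting 34.5/f = 69/22 gives f = 34.5/(69/22) = 11.

f = 11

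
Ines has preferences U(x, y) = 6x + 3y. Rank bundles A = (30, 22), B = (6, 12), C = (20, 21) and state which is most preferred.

Bundle A

Evaluate utility at each bundle:
U(A) = 246.
U(B) = 72.
U(C) = 183.
Highest utility is A, so A ≻ C ≻ B.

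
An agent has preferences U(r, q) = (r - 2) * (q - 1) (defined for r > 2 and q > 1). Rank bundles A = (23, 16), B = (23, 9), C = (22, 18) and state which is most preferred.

Bundle C

Evaluate utility at each bundle:
U(A) = 315.
U(B) = 168.
U(C) = 340.
Highest utility is C, so C ≻ A ≻ B.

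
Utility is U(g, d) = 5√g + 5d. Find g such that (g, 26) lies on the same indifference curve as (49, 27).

U(49, 27) = 170.
Set U(g, 26) = 170 and solve.
With d = 26: 5√g = 170 − 5·26 = 40, so √g = 8 and g = 64.
Check: U(64, 26) = 170.

g = 64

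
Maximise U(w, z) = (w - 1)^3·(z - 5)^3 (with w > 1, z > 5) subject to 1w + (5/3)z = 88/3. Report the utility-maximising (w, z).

MU_w = 3·(w−1)^2·(z−5)^3, MU_z = 3·(w−1)^3·(z−5)^2.
MRS = (z−5)/(w−1).
Tangency: set MRS = p_w/p_z = 1/(5/3) = 0.6.
So (z − 5)/(w − 1) = 0.6, i.e. (z − 5) = 0.6·(w − 1).
Rewrite the budget in excess-of-subsistence terms: 1·(w − 1) + (5/3)·(z − 5) = 88/3 − 1·1 − (5/3)·5 = 20.
Substituting, 2·(w − 1) = 20, so w − 1 = 10 and w* = 11.
Then z − 5 = 0.6·10 = 6, so z* = 11.

w* = 11, z* = 11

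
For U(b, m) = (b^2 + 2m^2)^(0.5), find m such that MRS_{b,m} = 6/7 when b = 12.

m = 7

For CES with ρ = 2, MRS = (1/2)·(m/b)^(-1).
Setting (1/2)·(m/12)^(-1) = 6/7 gives (m/12)^(-1) = 12/7, so m/12 = 7/12 and m = 7.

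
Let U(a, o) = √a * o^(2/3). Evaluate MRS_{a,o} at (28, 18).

MU_a = 0.5·a^(-0.5)·o^(2/3) and MU_o = 2/3·√a·o^(-1/3).
MRS = MU_a/MU_o = (0.75)·o/a.
At (28, 18): MRS = 27/56.
The indifference curve has slope −27/56 at this bundle.

MRS = 27/56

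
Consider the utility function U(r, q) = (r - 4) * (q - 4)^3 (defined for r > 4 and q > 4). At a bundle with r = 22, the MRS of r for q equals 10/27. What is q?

MU_r = (q−4)^3, MU_q = 3·(r−4)·(q−4)^2.
MRS = (1/3)·(q−4)/(r−4).
Substitute r = 22: MRS = (q − 4)/54. Setting this equal to 10/27 gives q − 4 = (10/27)·54 = 20, so q = 24.

q = 24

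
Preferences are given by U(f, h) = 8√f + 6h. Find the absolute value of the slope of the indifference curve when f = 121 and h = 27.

MU_f = 8/(2√f), MU_h = 6.
MRS = 8/(2√f) ÷ 6.
At (121, 27): MRS = 2/33.
So at (121, 27) the consumer would give up 2/33 units of h for one more unit of f.

MRS = 2/33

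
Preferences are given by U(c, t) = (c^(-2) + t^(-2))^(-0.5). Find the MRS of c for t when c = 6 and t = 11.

MRS = 1331/216

For CES with ρ = -2, MRS = (t/c)^3.
At (6, 11): MRS = 1331/216.
The indifference curve has slope −1331/216 at this bundle.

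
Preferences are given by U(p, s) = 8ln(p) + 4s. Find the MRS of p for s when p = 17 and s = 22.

MRS = 2/17

MU_p = 8/p, MU_s = 4.
MRS = 8/p ÷ 4.
At (17, 22): MRS = 2/17.
That is, one extra unit of p is worth 2/17 units of s at the margin.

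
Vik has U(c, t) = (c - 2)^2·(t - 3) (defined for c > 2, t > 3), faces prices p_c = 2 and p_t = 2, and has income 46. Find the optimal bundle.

c* = 14, t* = 9

MU_c = 2·(c−2)·(t−3), MU_t = (c−2)^2.
MRS = (2/1)·(t−3)/(c−2).
Tangency: set MRS = p_c/p_t = 2/2 = 1.
So (2/1)·(t − 3)/(c − 2) = 1, i.e. (t − 3) = 0.5·(c − 2).
Rewrite the budget in excess-of-subsistence terms: 2·(c − 2) + 2·(t − 3) = 46 − 2·2 − 2·3 = 36.
Substituting, 3·(c − 2) = 36, so c − 2 = 12 and c* = 14.
Then t − 3 = 0.5·12 = 6, so t* = 9.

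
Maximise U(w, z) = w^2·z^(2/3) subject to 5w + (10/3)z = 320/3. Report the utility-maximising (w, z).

MU_w = 2·w·z^(2/3) and MU_z = 2/3·w^2·z^(-1/3).
MRS = MU_w/MU_z = (3)·z/w.
Tangency: set MRS = p_w/p_z = 5/(10/3) = 1.5.
So (3)·z/w = 1.5, i.e. z = 0.5·w.
Substitute into the budget 5·w + (10/3)·z = 320/3: (20/3)·w = 320/3, so w* = 16.
Then z* = 0.5·16 = 8.

w* = 16, z* = 8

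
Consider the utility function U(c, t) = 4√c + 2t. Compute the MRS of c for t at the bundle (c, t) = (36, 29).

MRS = 1/6

MU_c = 4/(2√c), MU_t = 2.
MRS = 4/(2√c) ÷ 2.
At (36, 29): MRS = 1/6.
That is, one extra unit of c is worth 1/6 units of t at the margin.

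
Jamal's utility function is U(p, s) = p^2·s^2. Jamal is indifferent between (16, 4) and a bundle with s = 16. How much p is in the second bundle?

p = 4

U(16, 4) = 4096.
Set U(p, 16) = 4096 and solve.
With s = 16: 16^2 = 256, so p^2 = 4096/256 = 16; taking the square root, p = 4.
Check: U(4, 16) = 4096.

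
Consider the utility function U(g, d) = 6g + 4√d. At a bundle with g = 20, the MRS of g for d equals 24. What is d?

MU_g = 6, MU_d = 4/(2√d).
MRS = 6 ÷ (4/(2√d)).
MRS depends only on d: 3·√d = 24 ⇒ √d = 24/3 = 8 ⇒ d = 64.

d = 64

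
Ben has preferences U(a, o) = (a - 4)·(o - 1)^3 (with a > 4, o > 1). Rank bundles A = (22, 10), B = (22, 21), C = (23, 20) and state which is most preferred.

Evaluate utility at each bundle:
U(A) = 13122.
U(B) = 144000.
U(C) = 130321.
Highest utility is B, so B ≻ C ≻ A.

Bundle B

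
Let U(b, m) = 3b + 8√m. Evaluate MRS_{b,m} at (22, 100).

MU_b = 3, MU_m = 8/(2√m).
MRS = 3 ÷ (8/(2√m)).
At (22, 100): MRS = 7.5.
The indifference curve has slope −7.5 at this bundle.

MRS = 7.5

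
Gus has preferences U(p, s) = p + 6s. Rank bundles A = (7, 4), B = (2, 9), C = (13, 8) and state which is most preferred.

Bundle C

Evaluate utility at each bundle:
U(A) = 31.
U(B) = 56.
U(C) = 61.
Highest utility is C, so C ≻ B ≻ A.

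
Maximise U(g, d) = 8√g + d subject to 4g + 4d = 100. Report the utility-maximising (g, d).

MU_g = 8/(2√g), MU_d = 1.
MRS = 8/(2√g) ÷ 1.
Tangency: set MRS = p_g/p_d = 4/4 = 1.
MRS depends only on g: 4/√g = 1 ⇒ √g = 4/1 = 4 ⇒ g* = 16.
From the budget, 4·d = 100 − 4·16 = 36, so d* = 9.

g* = 16, d* = 9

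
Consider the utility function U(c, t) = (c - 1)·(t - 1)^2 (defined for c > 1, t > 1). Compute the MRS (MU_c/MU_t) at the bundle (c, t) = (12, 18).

MRS = 17/22

MU_c = (t−1)^2, MU_t = 2·(c−1)·(t−1).
MRS = (1/2)·(t−1)/(c−1).
At (12, 18): MRS = 17/22.
The indifference curve has slope −17/22 at this bundle.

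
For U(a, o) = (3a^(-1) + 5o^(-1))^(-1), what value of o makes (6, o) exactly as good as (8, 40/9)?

o = 5

U depends on (a, o) only through S = 3a^(-1) + 5o^(-1), so equal utility means equal S. At (8, 40/9): S = 1.5.
With a = 6: 3·6^(-1) = 0.5, so 5o^(-1) = 1.5 − 0.5 = 1, i.e. o^(-1) = 0.2.
Hence o = 1/0.2 = 5.
Check: U(6, 5) = 0.6667.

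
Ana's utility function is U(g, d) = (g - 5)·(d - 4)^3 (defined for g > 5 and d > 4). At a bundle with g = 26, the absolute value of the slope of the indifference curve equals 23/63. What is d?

MU_g = (d−4)^3, MU_d = 3·(g−5)·(d−4)^2.
MRS = (1/3)·(d−4)/(g−5).
Substitute g = 26: MRS = (d − 4)/63. Setting this equal to 23/63 gives d − 4 = (23/63)·63 = 23, so d = 27.

d = 27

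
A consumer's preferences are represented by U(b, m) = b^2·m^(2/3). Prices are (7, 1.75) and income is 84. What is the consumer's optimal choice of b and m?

b* = 9, m* = 12

MU_b = 2·b·m^(2/3) and MU_m = 2/3·b^2·m^(-1/3).
MRS = MU_b/MU_m = (3)·m/b.
Tangency: set MRS = p_b/p_m = 7/1.75 = 4.
So (3)·m/b = 4, i.e. m = (4/3)·b.
Substitute into the budget 7·b + 1.75·m = 84: (28/3)·b = 84, so b* = 9.
Then m* = (4/3)·9 = 12.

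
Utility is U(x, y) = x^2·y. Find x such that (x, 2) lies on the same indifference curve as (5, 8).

x = 10

U(5, 8) = 200.
Set U(x, 2) = 200 and solve.
With y = 2: x^2 = 200/2 = 100; taking the square root, x = 10.
Check: U(10, 2) = 200.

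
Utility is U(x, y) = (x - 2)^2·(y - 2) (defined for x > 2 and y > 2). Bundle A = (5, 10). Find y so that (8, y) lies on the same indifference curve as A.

U(5, 10) = 72.
Set U(8, y) = 72 and solve.
With x = 8: (8 − 2)^2 = 36, so (y − 2) = 72/36 = 2.
So y = 2 + 2 = 4.
Check: U(8, 4) = 72.

y = 4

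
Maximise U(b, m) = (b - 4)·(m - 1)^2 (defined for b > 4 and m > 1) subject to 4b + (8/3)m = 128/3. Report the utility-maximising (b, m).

MU_b = (m−1)^2, MU_m = 2·(b−4)·(m−1).
MRS = (1/2)·(m−1)/(b−4).
Tangency: set MRS = p_b/p_m = 4/(8/3) = 1.5.
So (1/2)·(m − 1)/(b − 4) = 1.5, i.e. (m − 1) = 3·(b − 4).
Rewrite the budget in excess-of-subsistence terms: 4·(b − 4) + (8/3)·(m − 1) = 128/3 − 4·4 − (8/3)·1 = 24.
Substituting, 12·(b − 4) = 24, so b − 4 = 2 and b* = 6.
Then m − 1 = 3·2 = 6, so m* = 7.

b* = 6, m* = 7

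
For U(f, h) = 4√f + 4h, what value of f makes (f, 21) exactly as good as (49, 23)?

f = 81

U(49, 23) = 120.
Set U(f, 21) = 120 and solve.
With h = 21: 4√f = 120 − 4·21 = 36, so √f = 9 and f = 81.
Check: U(81, 21) = 120.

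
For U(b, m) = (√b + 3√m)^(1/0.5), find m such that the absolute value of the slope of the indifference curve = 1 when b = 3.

For CES with ρ = 0.5, MRS = (1/3)·√(m/b).
Setting (1/3)·√(m/3) = 1 gives √(m/3) = 3, so m/3 = 9 and m = 27.

m = 27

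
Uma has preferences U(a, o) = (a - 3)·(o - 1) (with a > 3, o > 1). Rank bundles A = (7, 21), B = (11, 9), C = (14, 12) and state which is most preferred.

Evaluate utility at each bundle:
U(A) = 80.
U(B) = 64.
U(C) = 121.
Highest utility is C, so C ≻ A ≻ B.

Bundle C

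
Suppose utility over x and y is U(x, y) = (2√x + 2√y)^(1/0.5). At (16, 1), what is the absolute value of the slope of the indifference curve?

MRS = 0.25

For CES with ρ = 0.5, MRS = √(y/x).
At (16, 1): MRS = 0.25.
So at (16, 1) the consumer would give up 0.25 units of y for one more unit of x.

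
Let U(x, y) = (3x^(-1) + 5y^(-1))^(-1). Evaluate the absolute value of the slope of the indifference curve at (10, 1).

MRS = 3/500

For CES with ρ = -1, MRS = (3/5)·(y/x)^2.
At (10, 1): MRS = 3/500.
So at (10, 1) the consumer would give up 3/500 units of y for one more unit of x.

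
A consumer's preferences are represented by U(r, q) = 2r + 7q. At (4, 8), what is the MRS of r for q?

MU_r = 2, MU_q = 7, so MRS = 2/7 at every bundle.
At (4, 8): MRS = 2/7.
That is, one extra unit of r is worth 2/7 units of q at the margin.

MRS = 2/7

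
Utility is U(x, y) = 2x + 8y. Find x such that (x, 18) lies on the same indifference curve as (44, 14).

U(44, 14) = 200.
Set U(x, 18) = 200 and solve.
2x + 8·18 = 200 ⇒ 2x = 56 ⇒ x = 28.
Check: U(28, 18) = 200.

x = 28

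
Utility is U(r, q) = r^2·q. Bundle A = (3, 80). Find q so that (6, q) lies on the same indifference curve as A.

q = 20

U(3, 80) = 720.
Set U(6, q) = 720 and solve.
With r = 6: 6^2 = 36, so q = 720/36 = 20.
Check: U(6, 20) = 720.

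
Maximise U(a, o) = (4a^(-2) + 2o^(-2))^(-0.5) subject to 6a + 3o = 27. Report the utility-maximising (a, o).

For CES with ρ = -2, MRS = (4/2)·(o/a)^3.
Tangency: set MRS = p_a/p_o = 6/3 = 2.
So (o/a)^3 = 1; taking the cube root, o/a = 1, i.e. o = a.
Substitute into the budget 6·a + 3·o = 27: 9·a = 27, so a* = 3 and o* = 3.

a* = 3, o* = 3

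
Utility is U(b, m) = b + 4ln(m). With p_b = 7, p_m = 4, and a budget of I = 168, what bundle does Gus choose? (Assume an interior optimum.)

MU_b = 1, MU_m = 4/m.
MRS = 1 ÷ (4/m).
Tangency: set MRS = p_b/p_m = 7/4 = 1.75.
MRS depends only on m: 0.25·m = 1.75 ⇒ m* = 1.75/0.25 = 7.
From the budget, 7·b = 168 − 4·7 = 140, so b* = 20.

b* = 20, m* = 7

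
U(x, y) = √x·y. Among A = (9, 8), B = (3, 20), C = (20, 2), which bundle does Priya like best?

Bundle B

Evaluate utility at each bundle:
U(A) = 24.000.
U(B) = 34.641.
U(C) = 8.944.
Highest utility is B, so B ≻ A ≻ C.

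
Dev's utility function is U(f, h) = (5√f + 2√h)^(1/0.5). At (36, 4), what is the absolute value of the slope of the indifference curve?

MRS = 5/6

For CES with ρ = 0.5, MRS = (5/2)·√(h/f).
At (36, 4): MRS = 5/6.
That is, one extra unit of f is worth 5/6 units of h at the margin.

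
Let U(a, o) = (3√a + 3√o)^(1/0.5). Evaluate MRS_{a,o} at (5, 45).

MRS = 3

For CES with ρ = 0.5, MRS = √(o/a).
At (5, 45): MRS = 3.
That is, one extra unit of a is worth 3 units of o at the margin.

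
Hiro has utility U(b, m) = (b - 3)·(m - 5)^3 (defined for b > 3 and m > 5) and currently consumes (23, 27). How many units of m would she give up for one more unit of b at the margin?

MU_b = (m−5)^3, MU_m = 3·(b−3)·(m−5)^2.
MRS = (1/3)·(m−5)/(b−3).
At (23, 27): MRS = 11/30.
That is, one extra unit of b is worth 11/30 units of m at the margin.

MRS = 11/30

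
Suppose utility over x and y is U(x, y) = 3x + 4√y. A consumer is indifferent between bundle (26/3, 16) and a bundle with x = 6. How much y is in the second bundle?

y = 36

U(26/3, 16) = 42.
Set U(6, y) = 42 and solve.
With x = 6: 4√y = 42 − 3·6 = 24, so √y = 6 and y = 36.
Check: U(6, 36) = 42.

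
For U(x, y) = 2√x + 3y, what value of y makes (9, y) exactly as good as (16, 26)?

y = 80/3

U(16, 26) = 86.
Set U(9, y) = 86 and solve.
With x = 9: √9 = 3, so 3y = 86 − 2·3 = 80 and y = 80/3.
Check: U(9, 80/3) = 86.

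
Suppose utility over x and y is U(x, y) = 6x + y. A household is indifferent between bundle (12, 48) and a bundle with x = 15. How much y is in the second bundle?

U(12, 48) = 120.
Set U(15, y) = 120 and solve.
6·15 + y = 120 ⇒ y = 30 ⇒ y = 30.
Check: U(15, 30) = 120.

y = 30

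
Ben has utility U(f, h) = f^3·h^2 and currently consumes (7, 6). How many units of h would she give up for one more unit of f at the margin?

MU_f = 3·f^2·h^2 and MU_h = 2·f^3·h.
MRS = MU_f/MU_h = (3/2)·h/f.
At (7, 6): MRS = 9/7.
The indifference curve has slope −9/7 at this bundle.

MRS = 9/7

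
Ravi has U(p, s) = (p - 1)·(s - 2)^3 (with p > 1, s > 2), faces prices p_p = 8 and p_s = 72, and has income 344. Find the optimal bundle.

MU_p = (s−2)^3, MU_s = 3·(p−1)·(s−2)^2.
MRS = (1/3)·(s−2)/(p−1).
Tangency: set MRS = p_p/p_s = 8/72 = 1/9.
So (1/3)·(s − 2)/(p − 1) = 1/9, i.e. (s − 2) = (1/3)·(p − 1).
Rewrite the budget in excess-of-subsistence terms: 8·(p − 1) + 72·(s − 2) = 344 − 8·1 − 72·2 = 192.
Substituting, 32·(p − 1) = 192, so p − 1 = 6 and p* = 7.
Then s − 2 = (1/3)·6 = 2, so s* = 4.

p* = 7, s* = 4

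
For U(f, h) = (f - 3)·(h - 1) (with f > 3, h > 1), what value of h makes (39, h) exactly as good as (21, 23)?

U(21, 23) = 396.
Set U(39, h) = 396 and solve.
With f = 39: (39 − 3) = 36, so (h − 1) = 396/36 = 11.
So h = 1 + 11 = 12.
Check: U(39, 12) = 396.

h = 12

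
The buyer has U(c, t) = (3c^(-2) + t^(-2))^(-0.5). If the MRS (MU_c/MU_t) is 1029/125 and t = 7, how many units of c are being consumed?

For CES with ρ = -2, MRS = (3/1)·(t/c)^3.
Setting (3/1)·(7/c)^3 = 1029/125 gives (7/c)^3 = 343/125, so 7/c = 1.4 and c = 5.

c = 5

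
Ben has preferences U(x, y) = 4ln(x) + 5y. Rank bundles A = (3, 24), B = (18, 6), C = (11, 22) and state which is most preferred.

Evaluate utility at each bundle:
U(A) = 124.394.
U(B) = 41.561.
U(C) = 119.592.
Highest utility is A, so A ≻ C ≻ B.

Bundle A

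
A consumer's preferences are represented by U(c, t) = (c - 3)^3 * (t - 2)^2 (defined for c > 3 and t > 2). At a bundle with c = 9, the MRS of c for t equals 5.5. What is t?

MU_c = 3·(c−3)^2·(t−2)^2, MU_t = 2·(c−3)^3·(t−2).
MRS = (3/2)·(t−2)/(c−3).
Substitute c = 9: MRS = (t − 2)/4. Setting this equal to 5.5 gives t − 2 = 5.5·4 = 22, so t = 24.

t = 24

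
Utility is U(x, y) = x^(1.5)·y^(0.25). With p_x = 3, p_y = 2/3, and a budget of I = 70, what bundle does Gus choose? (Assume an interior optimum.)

x* = 20, y* = 15

MU_x = 1.5·√x·y^(0.25) and MU_y = 0.25·x^(1.5)·y^(-0.75).
MRS = MU_x/MU_y = (6)·y/x.
Tangency: set MRS = p_x/p_y = 3/(2/3) = 4.5.
So (6)·y/x = 4.5, i.e. y = 0.75·x.
Substitute into the budget 3·x + (2/3)·y = 70: 3.5·x = 70, so x* = 20.
Then y* = 0.75·20 = 15.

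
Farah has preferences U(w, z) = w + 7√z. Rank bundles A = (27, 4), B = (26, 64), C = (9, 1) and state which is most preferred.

Bundle B

Evaluate utility at each bundle:
U(A) = 41.000.
U(B) = 82.000.
U(C) = 16.000.
Highest utility is B, so B ≻ A ≻ C.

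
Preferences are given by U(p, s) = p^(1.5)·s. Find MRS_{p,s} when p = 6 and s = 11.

MRS = 2.75

MU_p = 1.5·√p·s and MU_s = p^(1.5).
MRS = MU_p/MU_s = (1.5)·s/p.
At (6, 11): MRS = 2.75.
So at (6, 11) the consumer would give up 2.75 units of s for one more unit of p.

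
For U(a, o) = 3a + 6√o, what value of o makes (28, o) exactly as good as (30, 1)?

o = 4

U(30, 1) = 96.
Set U(28, o) = 96 and solve.
With a = 28: 6√o = 96 − 3·28 = 12, so √o = 2 and o = 4.
Check: U(28, 4) = 96.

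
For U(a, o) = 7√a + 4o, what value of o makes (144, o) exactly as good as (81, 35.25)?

U(81, 35.25) = 204.
Set U(144, o) = 204 and solve.
With a = 144: √144 = 12, so 4o = 204 − 7·12 = 120 and o = 30.
Check: U(144, 30) = 204.

o = 30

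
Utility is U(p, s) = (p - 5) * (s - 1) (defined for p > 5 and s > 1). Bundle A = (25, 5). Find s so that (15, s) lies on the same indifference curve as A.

s = 9

U(25, 5) = 80.
Set U(15, s) = 80 and solve.
With p = 15: (15 − 5) = 10, so (s − 1) = 80/10 = 8.
So s = 1 + 8 = 9.
Check: U(15, 9) = 80.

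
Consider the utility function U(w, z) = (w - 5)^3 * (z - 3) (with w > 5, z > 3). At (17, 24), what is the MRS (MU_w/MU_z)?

MRS = 5.25

MU_w = 3·(w−5)^2·(z−3), MU_z = (w−5)^3.
MRS = (3/1)·(z−3)/(w−5).
At (17, 24): MRS = 5.25.
The indifference curve has slope −5.25 at this bundle.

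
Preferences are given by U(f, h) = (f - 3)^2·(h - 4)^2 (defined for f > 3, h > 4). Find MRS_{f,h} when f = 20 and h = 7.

MRS = 3/17

MU_f = 2·(f−3)·(h−4)^2, MU_h = 2·(f−3)^2·(h−4).
MRS = (h−4)/(f−3).
At (20, 7): MRS = 3/17.
So at (20, 7) the consumer would give up 3/17 units of h for one more unit of f.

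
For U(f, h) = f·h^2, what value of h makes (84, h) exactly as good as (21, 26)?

h = 13

U(21, 26) = 14196.
Set U(84, h) = 14196 and solve.
With f = 84: h^2 = 14196/84 = 169; taking the square root, h = 13.
Check: U(84, 13) = 14196.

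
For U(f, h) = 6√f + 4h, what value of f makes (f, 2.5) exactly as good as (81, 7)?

f = 144

U(81, 7) = 82.
Set U(f, 2.5) = 82 and solve.
With h = 2.5: 6√f = 82 − 4·2.5 = 72, so √f = 12 and f = 144.
Check: U(144, 2.5) = 82.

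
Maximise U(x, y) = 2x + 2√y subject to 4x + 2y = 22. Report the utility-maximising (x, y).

MU_x = 2, MU_y = 2/(2√y).
MRS = 2 ÷ (2/(2√y)).
Tangency: set MRS = p_x/p_y = 4/2 = 2.
MRS depends only on y: 2·√y = 2 ⇒ √y = 2/2 = 1 ⇒ y* = 1.
From the budget, 4·x = 22 − 2·1 = 20, so x* = 5.

x* = 5, y* = 1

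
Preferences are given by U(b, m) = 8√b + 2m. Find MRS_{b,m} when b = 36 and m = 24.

MU_b = 8/(2√b), MU_m = 2.
MRS = 8/(2√b) ÷ 2.
At (36, 24): MRS = 1/3.
That is, one extra unit of b is worth 1/3 units of m at the margin.

MRS = 1/3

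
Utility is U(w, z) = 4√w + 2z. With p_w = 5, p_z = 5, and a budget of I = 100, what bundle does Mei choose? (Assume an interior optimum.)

MU_w = 4/(2√w), MU_z = 2.
MRS = 4/(2√w) ÷ 2.
Tangency: set MRS = p_w/p_z = 5/5 = 1.
MRS depends only on w: 1/√w = 1 ⇒ √w = 1/1 = 1 ⇒ w* = 1.
From the budget, 5·z = 100 − 5·1 = 95, so z* = 19.

w* = 1, z* = 19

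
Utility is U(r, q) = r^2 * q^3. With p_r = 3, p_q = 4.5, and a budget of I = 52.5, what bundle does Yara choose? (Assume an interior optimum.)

MU_r = 2·r·q^3 and MU_q = 3·r^2·q^2.
MRS = MU_r/MU_q = (2/3)·q/r.
Tangency: set MRS = p_r/p_q = 3/4.5 = 2/3.
So (2/3)·q/r = 2/3, i.e. q = r.
Substitute into the budget 3·r + 4.5·q = 52.5: 7.5·r = 52.5, so r* = 7.
Then q* = 7.

r* = 7, q* = 7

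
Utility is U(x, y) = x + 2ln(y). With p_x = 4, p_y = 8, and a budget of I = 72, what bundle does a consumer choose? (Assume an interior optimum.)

x* = 16, y* = 1

MU_x = 1, MU_y = 2/y.
MRS = 1 ÷ (2/y).
Tangency: set MRS = p_x/p_y = 4/8 = 0.5.
MRS depends only on y: 0.5·y = 0.5 ⇒ y* = 0.5/0.5 = 1.
From the budget, 4·x = 72 − 8·1 = 64, so x* = 16.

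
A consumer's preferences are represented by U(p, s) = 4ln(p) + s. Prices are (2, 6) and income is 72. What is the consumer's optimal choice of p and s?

MU_p = 4/p, MU_s = 1.
MRS = 4/p ÷ 1.
Tangency: set MRS = p_p/p_s = 2/6 = 1/3.
MRS depends only on p: 4/p = 1/3 ⇒ p* = 4/(1/3) = 12.
From the budget, 6·s = 72 − 2·12 = 48, so s* = 8.

p* = 12, s* = 8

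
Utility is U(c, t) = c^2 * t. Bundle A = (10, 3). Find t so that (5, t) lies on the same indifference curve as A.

t = 12

U(10, 3) = 300.
Set U(5, t) = 300 and solve.
With c = 5: 5^2 = 25, so t = 300/25 = 12.
Check: U(5, 12) = 300.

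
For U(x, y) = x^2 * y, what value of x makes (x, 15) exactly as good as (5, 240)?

x = 20

U(5, 240) = 6000.
Set U(x, 15) = 6000 and solve.
With y = 15: x^2 = 6000/15 = 400; taking the square root, x = 20.
Check: U(20, 15) = 6000.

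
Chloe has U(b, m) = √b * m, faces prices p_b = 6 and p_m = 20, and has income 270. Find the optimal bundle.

MU_b = 0.5·b^(-0.5)·m and MU_m = √b.
MRS = MU_b/MU_m = (0.5)·m/b.
Tangency: set MRS = p_b/p_m = 6/20 = 0.3.
So (0.5)·m/b = 0.3, i.e. m = 0.6·b.
Substitute into the budget 6·b + 20·m = 270: 18·b = 270, so b* = 15.
Then m* = 0.6·15 = 9.

b* = 15, m* = 9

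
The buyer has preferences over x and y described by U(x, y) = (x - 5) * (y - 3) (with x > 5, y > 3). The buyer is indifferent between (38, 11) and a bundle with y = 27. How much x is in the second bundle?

x = 16

U(38, 11) = 264.
Set U(x, 27) = 264 and solve.
With y = 27: (27 − 3) = 24, so (x − 5) = 264/24 = 11.
So x = 5 + 11 = 16.
Check: U(16, 27) = 264.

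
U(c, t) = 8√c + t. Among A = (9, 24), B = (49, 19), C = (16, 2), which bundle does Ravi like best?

Evaluate utility at each bundle:
U(A) = 48.000.
U(B) = 75.000.
U(C) = 34.000.
Highest utility is B, so B ≻ A ≻ C.

Bundle B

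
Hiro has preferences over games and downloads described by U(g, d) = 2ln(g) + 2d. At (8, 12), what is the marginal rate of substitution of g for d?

MRS = 0.125

MU_g = 2/g, MU_d = 2.
MRS = 2/g ÷ 2.
At (8, 12): MRS = 0.125.
So at (8, 12) the consumer would give up 0.125 units of d for one more unit of g.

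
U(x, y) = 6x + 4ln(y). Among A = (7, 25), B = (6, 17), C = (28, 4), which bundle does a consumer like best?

Bundle C

Evaluate utility at each bundle:
U(A) = 54.876.
U(B) = 47.333.
U(C) = 173.545.
Highest utility is C, so C ≻ A ≻ B.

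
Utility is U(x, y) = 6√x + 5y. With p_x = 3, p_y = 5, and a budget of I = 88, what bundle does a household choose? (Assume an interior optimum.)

MU_x = 6/(2√x), MU_y = 5.
MRS = 6/(2√x) ÷ 5.
Tangency: set MRS = p_x/p_y = 3/5 = 0.6.
MRS depends only on x: 0.6/√x = 0.6 ⇒ √x = 0.6/0.6 = 1 ⇒ x* = 1.
From the budget, 5·y = 88 − 3·1 = 85, so y* = 17.

x* = 1, y* = 17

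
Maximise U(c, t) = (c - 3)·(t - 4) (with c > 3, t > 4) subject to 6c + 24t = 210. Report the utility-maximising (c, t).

MU_c = (t−4), MU_t = (c−3).
MRS = (t−4)/(c−3).
Tangency: set MRS = p_c/p_t = 6/24 = 0.25.
So (t − 4)/(c − 3) = 0.25, i.e. (t − 4) = 0.25·(c − 3).
Rewrite the budget in excess-of-subsistence terms: 6·(c − 3) + 24·(t − 4) = 210 − 6·3 − 24·4 = 96.
Substituting, 12·(c − 3) = 96, so c − 3 = 8 and c* = 11.
Then t − 4 = 0.25·8 = 2, so t* = 6.

c* = 11, t* = 6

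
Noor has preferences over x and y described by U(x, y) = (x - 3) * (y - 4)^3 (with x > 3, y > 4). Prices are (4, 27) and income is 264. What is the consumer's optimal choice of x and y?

MU_x = (y−4)^3, MU_y = 3·(x−3)·(y−4)^2.
MRS = (1/3)·(y−4)/(x−3).
Tangency: set MRS = p_x/p_y = 4/27.
So (1/3)·(y − 4)/(x − 3) = 4/27, i.e. (y − 4) = (4/9)·(x − 3).
Rewrite the budget in excess-of-subsistence terms: 4·(x − 3) + 27·(y − 4) = 264 − 4·3 − 27·4 = 144.
Substituting, 16·(x − 3) = 144, so x − 3 = 9 and x* = 12.
Then y − 4 = (4/9)·9 = 4, so y* = 8.

x* = 12, y* = 8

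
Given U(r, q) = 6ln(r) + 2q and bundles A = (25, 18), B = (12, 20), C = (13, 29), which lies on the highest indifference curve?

Evaluate utility at each bundle:
U(A) = 55.313.
U(B) = 54.909.
U(C) = 73.390.
Highest utility is C, so C ≻ A ≻ B.

Bundle C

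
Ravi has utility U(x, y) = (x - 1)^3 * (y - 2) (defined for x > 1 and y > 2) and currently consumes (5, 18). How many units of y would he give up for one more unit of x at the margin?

MU_x = 3·(x−1)^2·(y−2), MU_y = (x−1)^3.
MRS = (3/1)·(y−2)/(x−1).
At (5, 18): MRS = 12.
The indifference curve has slope −12 at this bundle.

MRS = 12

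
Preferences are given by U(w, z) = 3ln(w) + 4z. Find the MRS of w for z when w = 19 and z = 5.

MU_w = 3/w, MU_z = 4.
MRS = 3/w ÷ 4.
At (19, 5): MRS = 3/76.
That is, one extra unit of w is worth 3/76 units of z at the margin.

MRS = 3/76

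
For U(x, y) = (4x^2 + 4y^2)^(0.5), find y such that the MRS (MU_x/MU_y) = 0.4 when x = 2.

y = 5

For CES with ρ = 2, MRS = (y/x)^(-1).
Setting (y/2)^(-1) = 0.4 gives y/2 = 2.5 and y = 5.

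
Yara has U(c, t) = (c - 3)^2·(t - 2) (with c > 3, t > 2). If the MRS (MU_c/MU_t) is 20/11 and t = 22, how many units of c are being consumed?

MU_c = 2·(c−3)·(t−2), MU_t = (c−3)^2.
MRS = (2/1)·(t−2)/(c−3).
Substitute t = 22: MRS = 40/(c − 3). Setting this equal to 20/11 gives c − 3 = 40/(20/11) = 22, so c = 25.

c = 25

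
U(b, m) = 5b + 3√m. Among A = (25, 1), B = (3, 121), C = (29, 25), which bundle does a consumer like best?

Evaluate utility at each bundle:
U(A) = 128.000.
U(B) = 48.000.
U(C) = 160.000.
Highest utility is C, so C ≻ A ≻ B.

Bundle C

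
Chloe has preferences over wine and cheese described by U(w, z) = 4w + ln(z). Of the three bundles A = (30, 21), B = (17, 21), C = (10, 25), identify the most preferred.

Bundle A

Evaluate utility at each bundle:
U(A) = 123.045.
U(B) = 71.045.
U(C) = 43.219.
Highest utility is A, so A ≻ B ≻ C.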